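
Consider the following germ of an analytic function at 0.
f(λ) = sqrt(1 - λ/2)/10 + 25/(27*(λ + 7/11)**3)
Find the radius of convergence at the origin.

The radius of convergence is 7/11.

Denominator factor (λ + 7/11)^3: pole of order 3 at -7/11, modulus 7/11.
Branch term (1/10)*sqrt(1 - λ/(2)): its argument vanishes at λ = 2, a square-root branch point, modulus 2.
The radius of convergence is the smallest modulus among the singular points: 7/11.


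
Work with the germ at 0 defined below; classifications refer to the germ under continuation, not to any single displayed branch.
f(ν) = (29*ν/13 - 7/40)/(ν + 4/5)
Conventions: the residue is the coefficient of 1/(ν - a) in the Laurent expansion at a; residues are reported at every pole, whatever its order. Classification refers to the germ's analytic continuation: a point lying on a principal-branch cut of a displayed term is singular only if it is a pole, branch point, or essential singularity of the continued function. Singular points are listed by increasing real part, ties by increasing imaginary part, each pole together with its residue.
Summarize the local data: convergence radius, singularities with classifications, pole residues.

Denominator factor (ν + 4/5): pole of order 1 at -4/5, modulus 4/5.
The radius of convergence is the smallest modulus among the singular points: 4/5.
At the order-1 pole -4/5 set g(ν) = (ν - (-4/5))*f(ν) = 29*ν/13 - 7/40.
Simple pole: residue = g(a) at a = -4/5, which is -1019/520.

Radius of convergence at 0: 4/5.
At -4/5: a pole of order 1; residue -1019/520.


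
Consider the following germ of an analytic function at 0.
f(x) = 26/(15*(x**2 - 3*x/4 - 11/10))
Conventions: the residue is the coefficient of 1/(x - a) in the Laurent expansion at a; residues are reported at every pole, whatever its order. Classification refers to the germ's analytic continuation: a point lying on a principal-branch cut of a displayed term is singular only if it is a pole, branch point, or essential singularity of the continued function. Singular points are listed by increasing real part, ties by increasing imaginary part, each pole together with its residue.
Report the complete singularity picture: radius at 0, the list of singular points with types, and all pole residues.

Denominator factor (x**2 - 3*x/4 - 11/10): discriminant 397/80, real irrational roots 3/8 + (1/40)*sqrt(1985) and 3/8 - (1/40)*sqrt(1985); poles of order 1, moduli 3/8 + (1/40)*sqrt(1985) and -3/8 + (1/40)*sqrt(1985).
The radius of convergence is the smallest modulus among the singular points: -3/8 + (1/40)*sqrt(1985).
The factor x**2 - 3*x/4 - 11/10 splits as (x - a)(x - a') with a = 3/8 - (1/40)*sqrt(1985), a' = 3/8 + (1/40)*sqrt(1985). At the order-1 pole a set g(x) = (x - a)*f(x) = [26/15] / (x - a').
Simple pole: residue = g(a) at a = 3/8 - (1/40)*sqrt(1985), which is -(104/5955)*sqrt(1985).
The factor x**2 - 3*x/4 - 11/10 splits as (x - a)(x - a') with a = 3/8 + (1/40)*sqrt(1985), a' = 3/8 - (1/40)*sqrt(1985). At the order-1 pole a set g(x) = (x - a)*f(x) = [26/15] / (x - a').
Simple pole: residue = g(a) at a = 3/8 + (1/40)*sqrt(1985), which is (104/5955)*sqrt(1985).
List the singular points by increasing real part (a conjugate pair: the negative imaginary part first).

Radius of convergence at 0: -3/8 + (1/40)*sqrt(1985).
At 3/8 - (1/40)*sqrt(1985): a pole of order 1; residue -(104/5955)*sqrt(1985).
At 3/8 + (1/40)*sqrt(1985): a pole of order 1; residue (104/5955)*sqrt(1985).


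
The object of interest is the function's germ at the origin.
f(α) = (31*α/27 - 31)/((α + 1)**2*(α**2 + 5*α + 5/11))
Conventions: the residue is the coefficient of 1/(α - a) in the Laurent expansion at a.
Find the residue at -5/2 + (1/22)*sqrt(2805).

The residue is -100595/27378 - (550033/6981390)*sqrt(2805).

The factor α**2 + 5*α + 5/11 splits as (α - a)(α - a') with a = -5/2 + (1/22)*sqrt(2805), a' = -5/2 - (1/22)*sqrt(2805). At the order-1 pole a set g(α) = (α - a)*f(α) = [(31*α/27 - 31)/(α + 1)**2] / (α - a').
Simple pole: residue = g(a) at a = -5/2 + (1/22)*sqrt(2805), which is -100595/27378 - (550033/6981390)*sqrt(2805).


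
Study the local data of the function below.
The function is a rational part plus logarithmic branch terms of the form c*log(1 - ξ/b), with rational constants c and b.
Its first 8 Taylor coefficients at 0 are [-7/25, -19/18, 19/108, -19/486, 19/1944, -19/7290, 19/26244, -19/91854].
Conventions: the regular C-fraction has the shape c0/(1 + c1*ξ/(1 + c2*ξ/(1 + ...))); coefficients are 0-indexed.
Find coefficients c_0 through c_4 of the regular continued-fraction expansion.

Taylor coefficients (read off): a_0 = -7/25, a_1 = -19/18, a_2 = 19/108, a_3 = -19/486, a_4 = 19/1944.
c0 = a_0 = -7/25. Peel one level at a time: if S = 1 + c*ξ/S' with S'(0) = 1, then c is the ξ-coefficient of S and S' = c*ξ/(S - 1).
S_1 = c0/f = 1 + (-475/126)*ξ + (58900/3969)*ξ^2 + ...; c1 = -475/126.
S_2 = c1*ξ/(S_1 - 1) = 1 + (248/63)*ξ + (-1/108)*ξ^2 + ...; c2 = 248/63.
S_3 = c2*ξ/(S_2 - 1) = 1 + (7/2976)*ξ + (-1141/2952192)*ξ^2 + ...; c3 = 7/2976.
S_4 = c3*ξ/(S_3 - 1) = 1 + (163/992)*ξ + ...; c4 = 163/992.

The regular C-fraction coefficients are [-7/25, -475/126, 248/63, 7/2976, 163/992].


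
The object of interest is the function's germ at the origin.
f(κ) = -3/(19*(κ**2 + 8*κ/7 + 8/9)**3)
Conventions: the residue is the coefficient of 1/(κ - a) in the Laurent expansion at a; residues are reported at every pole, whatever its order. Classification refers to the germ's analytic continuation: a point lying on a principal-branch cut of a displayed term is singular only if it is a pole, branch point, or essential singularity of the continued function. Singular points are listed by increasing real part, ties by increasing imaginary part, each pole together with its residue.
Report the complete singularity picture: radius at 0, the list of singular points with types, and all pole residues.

Denominator factor (κ**2 + 8*κ/7 + 8/9)^3: discriminant -992/441, complex-conjugate roots (-4/7) + ((2/21)*sqrt(62))*i and (-4/7) - ((2/21)*sqrt(62))*i; poles of order 3, moduli (2/3)*sqrt(2) and (2/3)*sqrt(2).
The radius of convergence is the smallest modulus among the singular points: (2/3)*sqrt(2).
The factor κ**2 + 8*κ/7 + 8/9 splits as (κ - a)(κ - a') with a = (-4/7) - ((2/21)*sqrt(62))*i, a' = (-4/7) + ((2/21)*sqrt(62))*i. At the order-3 pole a set g(κ) = (κ - a)^3*f(κ) = [-3/19] / (κ - a')^3.
Order-3 pole: residue = g''(a)/2; g''((-4/7) - ((2/21)*sqrt(62))*i) = -((36756909/1159227392)*sqrt(62))*i, so the residue is -((36756909/2318454784)*sqrt(62))*i.
The factor κ**2 + 8*κ/7 + 8/9 splits as (κ - a)(κ - a') with a = (-4/7) + ((2/21)*sqrt(62))*i, a' = (-4/7) - ((2/21)*sqrt(62))*i. At the order-3 pole a set g(κ) = (κ - a)^3*f(κ) = [-3/19] / (κ - a')^3.
Order-3 pole: residue = g''(a)/2; g''((-4/7) + ((2/21)*sqrt(62))*i) = ((36756909/1159227392)*sqrt(62))*i, so the residue is ((36756909/2318454784)*sqrt(62))*i.
List the singular points by increasing real part (a conjugate pair: the negative imaginary part first).

Radius of convergence at 0: (2/3)*sqrt(2).
At (-4/7) - ((2/21)*sqrt(62))*i: a pole of order 3; residue -((36756909/2318454784)*sqrt(62))*i.
At (-4/7) + ((2/21)*sqrt(62))*i: a pole of order 3; residue ((36756909/2318454784)*sqrt(62))*i.


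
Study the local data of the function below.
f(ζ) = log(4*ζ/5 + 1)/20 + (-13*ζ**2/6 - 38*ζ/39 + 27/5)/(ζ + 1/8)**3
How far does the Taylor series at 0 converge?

Denominator factor (ζ + 1/8)^3: pole of order 3 at -1/8, modulus 1/8.
Branch term (1/20)*log(1 - ζ/(-5/4)): its argument vanishes at ζ = -5/4, a logarithmic branch point, modulus 5/4.
The radius of convergence is the smallest modulus among the singular points: 1/8.

The radius of convergence is 1/8.


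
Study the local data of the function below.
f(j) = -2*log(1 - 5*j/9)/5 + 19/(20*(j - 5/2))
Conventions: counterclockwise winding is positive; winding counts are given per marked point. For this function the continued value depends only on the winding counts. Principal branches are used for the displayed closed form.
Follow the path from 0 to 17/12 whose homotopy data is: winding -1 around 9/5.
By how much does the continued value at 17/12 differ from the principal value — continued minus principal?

The rational part is single-valued and drops out of the difference; each branch term changes only by its own monodromy.
(-2/5)*log(1 - j/(9/5)): each positive loop around 9/5 adds 2*pi*i to the log, so winding -1 contributes (-2/5)*(-1)*2*pi*i = (4/5)*pi*i.
Summing the contributions at j = 17/12 gives (4/5)*pi*i.

Continued minus principal equals (4/5)*pi*i.


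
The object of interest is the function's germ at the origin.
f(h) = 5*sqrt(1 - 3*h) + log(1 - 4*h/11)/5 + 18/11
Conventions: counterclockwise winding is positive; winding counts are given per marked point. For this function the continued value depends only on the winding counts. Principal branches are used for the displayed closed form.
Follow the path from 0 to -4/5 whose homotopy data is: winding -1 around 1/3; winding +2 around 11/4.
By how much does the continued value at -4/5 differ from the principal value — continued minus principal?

The rational part is single-valued and drops out of the difference; each branch term changes only by its own monodromy.
(5)*sqrt(1 - h/(1/3)): winding -1 is odd, the square root flips sign, contributing -2*(5)*sqrt(1 - (-4/5)/(1/3)) = -2*(5)*sqrt(17/5) = -(2)*sqrt(85).
(1/5)*log(1 - h/(11/4)): each positive loop around 11/4 adds 2*pi*i to the log, so winding +2 contributes (1/5)*(2)*2*pi*i = (4/5)*pi*i.
Summing the contributions at h = -4/5 gives (-(2)*sqrt(85)) + ((4/5)*pi)*i.

Continued minus principal equals (-(2)*sqrt(85)) + ((4/5)*pi)*i.


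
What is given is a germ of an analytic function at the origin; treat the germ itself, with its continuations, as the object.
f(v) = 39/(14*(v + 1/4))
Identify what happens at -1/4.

The point is a pole of order 1.

The denominator factor v + 1/4 vanishes at -1/4 and appears to the power 1; the numerator there equals 39/14, nonzero, and no other factor vanishes.
Hence a pole whose order is the multiplicity, 1.


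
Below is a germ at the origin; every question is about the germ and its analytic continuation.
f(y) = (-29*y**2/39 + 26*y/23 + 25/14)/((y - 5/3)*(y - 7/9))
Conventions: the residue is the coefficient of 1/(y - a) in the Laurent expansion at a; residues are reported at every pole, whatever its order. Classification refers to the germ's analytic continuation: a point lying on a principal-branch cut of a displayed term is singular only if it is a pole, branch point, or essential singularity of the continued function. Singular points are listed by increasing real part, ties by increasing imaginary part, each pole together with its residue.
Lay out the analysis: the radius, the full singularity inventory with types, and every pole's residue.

Denominator factor (y - 7/9): pole of order 1 at 7/9, modulus 7/9.
Denominator factor (y - 5/3): pole of order 1 at 5/3, modulus 5/3.
The radius of convergence is the smallest modulus among the singular points: 7/9.
At the order-1 pole 7/9 set g(y) = (y - (7/9))*f(y) = (-29*y**2/39 + 26*y/23 + 25/14)/(y - 5/3).
Simple pole: residue = g(a) at a = 7/9, which is -2253211/904176.
At the order-1 pole 5/3 set g(y) = (y - (5/3))*f(y) = (-29*y**2/39 + 26*y/23 + 25/14)/(y - 7/9).
Simple pole: residue = g(a) at a = 5/3, which is 181315/100464.
List the singular points by increasing real part (a conjugate pair: the negative imaginary part first).

Radius of convergence at 0: 7/9.
At 7/9: a pole of order 1; residue -2253211/904176.
At 5/3: a pole of order 1; residue 181315/100464.


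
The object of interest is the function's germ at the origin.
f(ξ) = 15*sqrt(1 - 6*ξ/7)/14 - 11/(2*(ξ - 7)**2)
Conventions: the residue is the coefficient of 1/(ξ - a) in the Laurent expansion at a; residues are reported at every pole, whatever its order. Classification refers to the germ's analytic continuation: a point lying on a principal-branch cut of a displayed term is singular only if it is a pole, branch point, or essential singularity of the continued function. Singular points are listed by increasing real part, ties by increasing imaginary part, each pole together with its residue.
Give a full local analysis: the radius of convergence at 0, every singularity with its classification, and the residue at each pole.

Radius of convergence at 0: 7/6.
At 7/6: an algebraic (square-root) branch point.
At 7: a pole of order 2; residue 0.

Denominator factor (ξ - 7)^2: pole of order 2 at 7, modulus 7.
Branch term (15/14)*sqrt(1 - ξ/(7/6)): its argument vanishes at ξ = 7/6, a square-root branch point, modulus 7/6.
The radius of convergence is the smallest modulus among the singular points: 7/6.
The branch term is analytic at 7 and contributes nothing to the residue; only the rational part matters.
At the order-2 pole 7 set g(ξ) = (ξ - (7))^2*(rational part) = -11/2.
Order-2 pole: residue = g'(a); g'(7) = 0, so the residue is 0.
List the singular points by increasing real part (a conjugate pair: the negative imaginary part first).


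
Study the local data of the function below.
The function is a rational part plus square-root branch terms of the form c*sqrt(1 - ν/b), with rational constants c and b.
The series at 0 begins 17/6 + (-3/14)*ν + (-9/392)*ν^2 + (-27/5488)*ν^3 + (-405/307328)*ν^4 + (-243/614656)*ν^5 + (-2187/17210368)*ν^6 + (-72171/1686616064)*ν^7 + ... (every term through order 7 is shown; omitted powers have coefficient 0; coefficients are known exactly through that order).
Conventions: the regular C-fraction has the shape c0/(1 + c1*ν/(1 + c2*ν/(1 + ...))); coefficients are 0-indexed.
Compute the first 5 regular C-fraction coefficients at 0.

The regular C-fraction coefficients are [17/6, 9/119, -87/476, -51/812, -123/812].

Taylor coefficients (read off): a_0 = 17/6, a_1 = -3/14, a_2 = -9/392, a_3 = -27/5488, a_4 = -405/307328.
c0 = a_0 = 17/6. Peel one level at a time: if S = 1 + c*ν/S' with S'(0) = 1, then c is the ν-coefficient of S and S' = c*ν/(S - 1).
S_1 = c0/f = 1 + (9/119)*ν + (783/56644)*ν^2 + ...; c1 = 9/119.
S_2 = c1*ν/(S_1 - 1) = 1 + (-87/476)*ν + (-9/784)*ν^2 + ...; c2 = -87/476.
S_3 = c2*ν/(S_2 - 1) = 1 + (-51/812)*ν + (-6273/659344)*ν^2 + ...; c3 = -51/812.
S_4 = c3*ν/(S_3 - 1) = 1 + (-123/812)*ν + ...; c4 = -123/812.


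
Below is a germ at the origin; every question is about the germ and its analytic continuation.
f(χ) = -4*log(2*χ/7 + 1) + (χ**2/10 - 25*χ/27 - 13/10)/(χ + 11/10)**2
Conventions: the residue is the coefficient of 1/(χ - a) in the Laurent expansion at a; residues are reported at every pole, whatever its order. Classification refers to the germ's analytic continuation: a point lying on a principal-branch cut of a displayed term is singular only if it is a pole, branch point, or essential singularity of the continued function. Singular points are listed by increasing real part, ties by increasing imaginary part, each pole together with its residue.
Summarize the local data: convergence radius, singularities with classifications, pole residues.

Denominator factor (χ + 11/10)^2: pole of order 2 at -11/10, modulus 11/10.
Branch term (-4)*log(1 - χ/(-7/2)): its argument vanishes at χ = -7/2, a logarithmic branch point, modulus 7/2.
The radius of convergence is the smallest modulus among the singular points: 11/10.
The branch term is analytic at -11/10 and contributes nothing to the residue; only the rational part matters.
At the order-2 pole -11/10 set g(χ) = (χ - (-11/10))^2*(rational part) = χ**2/10 - 25*χ/27 - 13/10.
Order-2 pole: residue = g'(a); g'(-11/10) = -1547/1350, so the residue is -1547/1350.
List the singular points by increasing real part (a conjugate pair: the negative imaginary part first).

Radius of convergence at 0: 11/10.
At -7/2: a logarithmic branch point.
At -11/10: a pole of order 2; residue -1547/1350.


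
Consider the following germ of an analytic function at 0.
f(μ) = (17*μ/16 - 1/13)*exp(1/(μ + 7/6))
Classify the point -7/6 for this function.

The point is an essential singularity.

The exponent 1/(μ - (-7/6)) has a pole at -7/6, so exp(1/(μ - (-7/6))) takes every nonzero value near it: an essential singularity (not a pole of any order).


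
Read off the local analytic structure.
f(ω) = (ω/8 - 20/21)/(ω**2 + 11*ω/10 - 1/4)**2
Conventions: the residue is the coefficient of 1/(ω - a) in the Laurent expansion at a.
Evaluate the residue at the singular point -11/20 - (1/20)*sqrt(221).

The factor ω**2 + 11*ω/10 - 1/4 splits as (ω - a)(ω - a') with a = -11/20 - (1/20)*sqrt(221), a' = -11/20 + (1/20)*sqrt(221). At the order-2 pole a set g(ω) = (ω - a)^2*f(ω) = [ω/8 - 20/21] / (ω - a')^2.
Order-2 pole: residue = g'(a); g'(-11/20 - (1/20)*sqrt(221)) = -(85775/2051322)*sqrt(221), so the residue is -(85775/2051322)*sqrt(221).

The residue is -(85775/2051322)*sqrt(221).


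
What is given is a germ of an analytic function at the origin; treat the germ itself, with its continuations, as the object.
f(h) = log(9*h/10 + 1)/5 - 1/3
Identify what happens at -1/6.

The point is a regular point.

There is no denominator, hence no pole anywhere.
Branch term log(1 - h/(-10/9)): argument at -1/6 is 17/20, nonzero, so -1/6 is not its branch point (a point on a principal cut is still regular for the continued germ).
So the germ continues analytically to -1/6.


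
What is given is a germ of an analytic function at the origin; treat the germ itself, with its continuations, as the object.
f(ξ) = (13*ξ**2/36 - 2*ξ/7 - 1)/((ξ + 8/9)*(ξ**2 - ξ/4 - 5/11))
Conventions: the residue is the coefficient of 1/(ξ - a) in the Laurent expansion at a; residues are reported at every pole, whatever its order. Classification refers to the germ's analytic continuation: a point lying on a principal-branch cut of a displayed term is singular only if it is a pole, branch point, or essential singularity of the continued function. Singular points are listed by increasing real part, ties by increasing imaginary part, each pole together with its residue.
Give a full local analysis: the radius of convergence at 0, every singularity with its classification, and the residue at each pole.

Radius of convergence at 0: -1/8 + (1/88)*sqrt(3641).
At -8/9: a pole of order 1; residue -25861/31311.
At 1/8 - (1/88)*sqrt(3641): a pole of order 1; residue 16519/27832 + (155745/9212392)*sqrt(3641).
At 1/8 + (1/88)*sqrt(3641): a pole of order 1; residue 16519/27832 - (155745/9212392)*sqrt(3641).

Denominator factor (ξ + 8/9): pole of order 1 at -8/9, modulus 8/9.
Denominator factor (ξ**2 - ξ/4 - 5/11): discriminant 331/176, real irrational roots 1/8 + (1/88)*sqrt(3641) and 1/8 - (1/88)*sqrt(3641); poles of order 1, moduli 1/8 + (1/88)*sqrt(3641) and -1/8 + (1/88)*sqrt(3641).
The radius of convergence is the smallest modulus among the singular points: -1/8 + (1/88)*sqrt(3641).
At the order-1 pole -8/9 set g(ξ) = (ξ - (-8/9))*f(ξ) = (13*ξ**2/36 - 2*ξ/7 - 1)/(ξ**2 - ξ/4 - 5/11).
Simple pole: residue = g(a) at a = -8/9, which is -25861/31311.
The factor ξ**2 - ξ/4 - 5/11 splits as (ξ - a)(ξ - a') with a = 1/8 - (1/88)*sqrt(3641), a' = 1/8 + (1/88)*sqrt(3641). At the order-1 pole a set g(ξ) = (ξ - a)*f(ξ) = [(13*ξ**2/36 - 2*ξ/7 - 1)/(ξ + 8/9)] / (ξ - a').
Simple pole: residue = g(a) at a = 1/8 - (1/88)*sqrt(3641), which is 16519/27832 + (155745/9212392)*sqrt(3641).
The factor ξ**2 - ξ/4 - 5/11 splits as (ξ - a)(ξ - a') with a = 1/8 + (1/88)*sqrt(3641), a' = 1/8 - (1/88)*sqrt(3641). At the order-1 pole a set g(ξ) = (ξ - a)*f(ξ) = [(13*ξ**2/36 - 2*ξ/7 - 1)/(ξ + 8/9)] / (ξ - a').
Simple pole: residue = g(a) at a = 1/8 + (1/88)*sqrt(3641), which is 16519/27832 - (155745/9212392)*sqrt(3641).
List the singular points by increasing real part (a conjugate pair: the negative imaginary part first).


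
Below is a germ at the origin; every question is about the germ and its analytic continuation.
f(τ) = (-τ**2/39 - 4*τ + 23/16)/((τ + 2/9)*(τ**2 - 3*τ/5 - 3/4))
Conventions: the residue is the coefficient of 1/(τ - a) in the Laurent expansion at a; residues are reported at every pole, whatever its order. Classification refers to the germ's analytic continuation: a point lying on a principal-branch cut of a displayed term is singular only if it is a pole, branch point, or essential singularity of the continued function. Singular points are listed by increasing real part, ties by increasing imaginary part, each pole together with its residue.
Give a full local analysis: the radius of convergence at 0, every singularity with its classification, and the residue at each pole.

Denominator factor (τ**2 - 3*τ/5 - 3/4): discriminant 84/25, real irrational roots 3/10 + (1/5)*sqrt(21) and 3/10 - (1/5)*sqrt(21); poles of order 1, moduli 3/10 + (1/5)*sqrt(21) and -3/10 + (1/5)*sqrt(21).
Denominator factor (τ + 2/9): pole of order 1 at -2/9, modulus 2/9.
The radius of convergence is the smallest modulus among the singular points: 2/9.
The factor τ**2 - 3*τ/5 - 3/4 splits as (τ - a)(τ - a') with a = 3/10 - (1/5)*sqrt(21), a' = 3/10 + (1/5)*sqrt(21). At the order-1 pole a set g(τ) = (τ - a)*f(τ) = [(-τ**2/39 - 4*τ + 23/16)/(τ + 2/9)] / (τ - a').
Simple pole: residue = g(a) at a = 3/10 - (1/5)*sqrt(21), which is 194643/95576 + (978447/1338064)*sqrt(21).
At the order-1 pole -2/9 set g(τ) = (τ - (-2/9))*f(τ) = (-τ**2/39 - 4*τ + 23/16)/(τ**2 - 3*τ/5 - 3/4).
Simple pole: residue = g(a) at a = -2/9, which is -587605/143364.
The factor τ**2 - 3*τ/5 - 3/4 splits as (τ - a)(τ - a') with a = 3/10 + (1/5)*sqrt(21), a' = 3/10 - (1/5)*sqrt(21). At the order-1 pole a set g(τ) = (τ - a)*f(τ) = [(-τ**2/39 - 4*τ + 23/16)/(τ + 2/9)] / (τ - a').
Simple pole: residue = g(a) at a = 3/10 + (1/5)*sqrt(21), which is 194643/95576 - (978447/1338064)*sqrt(21).
List the singular points by increasing real part (a conjugate pair: the negative imaginary part first).

Radius of convergence at 0: 2/9.
At 3/10 - (1/5)*sqrt(21): a pole of order 1; residue 194643/95576 + (978447/1338064)*sqrt(21).
At -2/9: a pole of order 1; residue -587605/143364.
At 3/10 + (1/5)*sqrt(21): a pole of order 1; residue 194643/95576 - (978447/1338064)*sqrt(21).


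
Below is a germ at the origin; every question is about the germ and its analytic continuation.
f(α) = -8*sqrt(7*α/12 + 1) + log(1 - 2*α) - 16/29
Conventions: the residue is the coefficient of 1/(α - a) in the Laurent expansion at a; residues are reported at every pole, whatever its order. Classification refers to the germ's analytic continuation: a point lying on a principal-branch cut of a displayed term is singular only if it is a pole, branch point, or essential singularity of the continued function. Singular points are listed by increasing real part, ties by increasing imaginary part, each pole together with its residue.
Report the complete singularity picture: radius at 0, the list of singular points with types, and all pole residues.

Radius of convergence at 0: 1/2.
At -12/7: an algebraic (square-root) branch point.
At 1/2: a logarithmic branch point.

Branch term (1)*log(1 - α/(1/2)): its argument vanishes at α = 1/2, a logarithmic branch point, modulus 1/2.
Branch term (-8)*sqrt(1 - α/(-12/7)): its argument vanishes at α = -12/7, a square-root branch point, modulus 12/7.
The radius of convergence is the smallest modulus among the singular points: 1/2.
List the singular points by increasing real part (a conjugate pair: the negative imaginary part first).


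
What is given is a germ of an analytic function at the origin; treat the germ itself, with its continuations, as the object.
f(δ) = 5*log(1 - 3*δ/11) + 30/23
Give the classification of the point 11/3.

The term (5)*log(1 - δ/(11/3)) has argument 1 - 11/3/(11/3) = 0 at 11/3: a logarithmic (infinitely-sheeted) branch point; the remaining terms are analytic or single-valued there.

The point is a logarithmic branch point.


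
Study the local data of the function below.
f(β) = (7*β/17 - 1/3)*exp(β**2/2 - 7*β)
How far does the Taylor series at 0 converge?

The radius of convergence is infinite.

The factor exp(β**2/2 - 7*β) is entire and contributes no finite singular point.
The polynomial part has no poles.
No finite singular points: the Taylor series at 0 converges everywhere.


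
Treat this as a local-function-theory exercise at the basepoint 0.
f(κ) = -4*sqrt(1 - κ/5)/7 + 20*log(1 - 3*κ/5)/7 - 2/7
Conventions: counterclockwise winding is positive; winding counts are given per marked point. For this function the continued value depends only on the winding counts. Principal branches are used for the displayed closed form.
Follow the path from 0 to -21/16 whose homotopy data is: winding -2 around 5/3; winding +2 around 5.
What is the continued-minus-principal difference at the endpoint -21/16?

The rational part is single-valued and drops out of the difference; each branch term changes only by its own monodromy.
(-4/7)*sqrt(1 - κ/(5)): winding +2 is even, the square root returns to the same sheet, contribution 0.
(20/7)*log(1 - κ/(5/3)): each positive loop around 5/3 adds 2*pi*i to the log, so winding -2 contributes (20/7)*(-2)*2*pi*i = -(80/7)*pi*i.
Summing the contributions at κ = -21/16 gives -(80/7)*pi*i.

Continued minus principal equals -(80/7)*pi*i.


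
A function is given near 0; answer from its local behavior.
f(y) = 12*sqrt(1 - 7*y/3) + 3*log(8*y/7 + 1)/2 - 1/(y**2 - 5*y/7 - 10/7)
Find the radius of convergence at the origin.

Denominator factor (y**2 - 5*y/7 - 10/7): discriminant 305/49, real irrational roots 5/14 + (1/14)*sqrt(305) and 5/14 - (1/14)*sqrt(305); poles of order 1, moduli 5/14 + (1/14)*sqrt(305) and -5/14 + (1/14)*sqrt(305).
Branch term (12)*sqrt(1 - y/(3/7)): its argument vanishes at y = 3/7, a square-root branch point, modulus 3/7.
Branch term (3/2)*log(1 - y/(-7/8)): its argument vanishes at y = -7/8, a logarithmic branch point, modulus 7/8.
The radius of convergence is the smallest modulus among the singular points: 3/7.

The radius of convergence is 3/7.


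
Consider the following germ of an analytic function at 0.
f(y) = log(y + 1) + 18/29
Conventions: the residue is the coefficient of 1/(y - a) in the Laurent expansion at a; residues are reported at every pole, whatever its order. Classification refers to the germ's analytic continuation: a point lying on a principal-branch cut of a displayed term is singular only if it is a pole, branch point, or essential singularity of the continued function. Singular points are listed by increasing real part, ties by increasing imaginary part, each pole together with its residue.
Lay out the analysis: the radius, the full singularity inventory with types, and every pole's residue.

Branch term (1)*log(1 - y/(-1)): its argument vanishes at y = -1, a logarithmic branch point, modulus 1.
The radius of convergence is the smallest modulus among the singular points: 1.

Radius of convergence at 0: 1.
At -1: a logarithmic branch point.


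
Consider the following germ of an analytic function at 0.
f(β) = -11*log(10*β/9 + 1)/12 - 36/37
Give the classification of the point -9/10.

The term (-11/12)*log(1 - β/(-9/10)) has argument 1 - -9/10/(-9/10) = 0 at -9/10: a logarithmic (infinitely-sheeted) branch point; the remaining terms are analytic or single-valued there.

The point is a logarithmic branch point.


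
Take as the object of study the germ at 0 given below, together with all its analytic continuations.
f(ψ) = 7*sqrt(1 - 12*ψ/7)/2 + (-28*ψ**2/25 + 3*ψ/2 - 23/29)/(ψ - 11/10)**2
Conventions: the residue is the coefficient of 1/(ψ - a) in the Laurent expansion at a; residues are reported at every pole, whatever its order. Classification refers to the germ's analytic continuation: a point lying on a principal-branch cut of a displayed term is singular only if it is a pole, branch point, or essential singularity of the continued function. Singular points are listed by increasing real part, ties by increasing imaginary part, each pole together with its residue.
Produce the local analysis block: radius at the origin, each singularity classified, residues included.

Denominator factor (ψ - 11/10)^2: pole of order 2 at 11/10, modulus 11/10.
Branch term (7/2)*sqrt(1 - ψ/(7/12)): its argument vanishes at ψ = 7/12, a square-root branch point, modulus 7/12.
The radius of convergence is the smallest modulus among the singular points: 7/12.
The branch term is analytic at 11/10 and contributes nothing to the residue; only the rational part matters.
At the order-2 pole 11/10 set g(ψ) = (ψ - (11/10))^2*(rational part) = -28*ψ**2/25 + 3*ψ/2 - 23/29.
Order-2 pole: residue = g'(a); g'(11/10) = -241/250, so the residue is -241/250.
List the singular points by increasing real part (a conjugate pair: the negative imaginary part first).

Radius of convergence at 0: 7/12.
At 7/12: an algebraic (square-root) branch point.
At 11/10: a pole of order 2; residue -241/250.


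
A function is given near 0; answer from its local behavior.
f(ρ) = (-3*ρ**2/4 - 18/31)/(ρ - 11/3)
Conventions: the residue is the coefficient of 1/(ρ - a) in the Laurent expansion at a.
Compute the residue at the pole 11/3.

The residue is -3967/372.

At the order-1 pole 11/3 set g(ρ) = (ρ - (11/3))*f(ρ) = -3*ρ**2/4 - 18/31.
Simple pole: residue = g(a) at a = 11/3, which is -3967/372.


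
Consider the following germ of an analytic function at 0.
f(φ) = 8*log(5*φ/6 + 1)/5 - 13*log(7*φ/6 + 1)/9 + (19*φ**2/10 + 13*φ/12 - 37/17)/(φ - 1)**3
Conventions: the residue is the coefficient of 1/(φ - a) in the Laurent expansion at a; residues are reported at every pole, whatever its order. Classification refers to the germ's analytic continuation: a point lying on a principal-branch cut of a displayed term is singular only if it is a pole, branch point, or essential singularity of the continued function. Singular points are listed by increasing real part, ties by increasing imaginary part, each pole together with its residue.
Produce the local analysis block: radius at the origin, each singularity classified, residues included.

Denominator factor (φ - 1)^3: pole of order 3 at 1, modulus 1.
Branch term (8/5)*log(1 - φ/(-6/5)): its argument vanishes at φ = -6/5, a logarithmic branch point, modulus 6/5.
Branch term (-13/9)*log(1 - φ/(-6/7)): its argument vanishes at φ = -6/7, a logarithmic branch point, modulus 6/7.
The radius of convergence is the smallest modulus among the singular points: 6/7.
The branch terms are analytic at 1 and contribute nothing to the residue; only the rational part matters.
At the order-3 pole 1 set g(φ) = (φ - (1))^3*(rational part) = 19*φ**2/10 + 13*φ/12 - 37/17.
Order-3 pole: residue = g''(a)/2; g''(1) = 19/5, so the residue is 19/10.
List the singular points by increasing real part (a conjugate pair: the negative imaginary part first).

Radius of convergence at 0: 6/7.
At -6/5: a logarithmic branch point.
At -6/7: a logarithmic branch point.
At 1: a pole of order 3; residue 19/10.


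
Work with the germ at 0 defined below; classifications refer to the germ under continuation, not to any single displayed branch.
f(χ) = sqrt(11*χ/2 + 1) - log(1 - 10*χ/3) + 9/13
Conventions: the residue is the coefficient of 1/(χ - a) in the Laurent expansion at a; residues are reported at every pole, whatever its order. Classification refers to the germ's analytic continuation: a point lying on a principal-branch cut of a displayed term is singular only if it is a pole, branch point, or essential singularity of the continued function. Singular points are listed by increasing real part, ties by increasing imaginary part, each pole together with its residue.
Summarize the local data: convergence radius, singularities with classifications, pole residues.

Radius of convergence at 0: 2/11.
At -2/11: an algebraic (square-root) branch point.
At 3/10: a logarithmic branch point.

Branch term (1)*sqrt(1 - χ/(-2/11)): its argument vanishes at χ = -2/11, a square-root branch point, modulus 2/11.
Branch term (-1)*log(1 - χ/(3/10)): its argument vanishes at χ = 3/10, a logarithmic branch point, modulus 3/10.
The radius of convergence is the smallest modulus among the singular points: 2/11.
List the singular points by increasing real part (a conjugate pair: the negative imaginary part first).


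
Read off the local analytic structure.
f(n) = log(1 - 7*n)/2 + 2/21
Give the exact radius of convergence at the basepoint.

Branch term (1/2)*log(1 - n/(1/7)): its argument vanishes at n = 1/7, a logarithmic branch point, modulus 1/7.
The radius of convergence is the smallest modulus among the singular points: 1/7.

The radius of convergence is 1/7.


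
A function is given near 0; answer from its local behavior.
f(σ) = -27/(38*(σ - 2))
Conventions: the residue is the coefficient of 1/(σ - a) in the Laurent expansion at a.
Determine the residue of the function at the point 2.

The residue is -27/38.

At the order-1 pole 2 set g(σ) = (σ - (2))*f(σ) = -27/38.
Simple pole: residue = g(a) at a = 2, which is -27/38.


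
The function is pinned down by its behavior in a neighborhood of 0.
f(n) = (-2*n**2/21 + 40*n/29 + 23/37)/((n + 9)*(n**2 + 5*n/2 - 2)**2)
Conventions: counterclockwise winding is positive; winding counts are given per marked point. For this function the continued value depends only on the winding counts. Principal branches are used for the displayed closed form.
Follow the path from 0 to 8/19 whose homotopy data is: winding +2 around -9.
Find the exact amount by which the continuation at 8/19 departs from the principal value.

The function is rational, hence single-valued: continuing it around any pole returns the same value, so the difference is 0.

Continued minus principal equals 0.


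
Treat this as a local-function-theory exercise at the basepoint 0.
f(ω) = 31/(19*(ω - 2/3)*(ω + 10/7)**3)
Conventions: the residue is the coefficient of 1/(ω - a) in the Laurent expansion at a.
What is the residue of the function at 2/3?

At the order-1 pole 2/3 set g(ω) = (ω - (2/3))*f(ω) = 31/(19*(ω + 10/7)**3).
Simple pole: residue = g(a) at a = 2/3, which is 287091/1618496.

The residue is 287091/1618496.


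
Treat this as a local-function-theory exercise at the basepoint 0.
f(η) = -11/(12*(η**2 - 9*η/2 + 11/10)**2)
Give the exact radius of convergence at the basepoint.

Denominator factor (η**2 - 9*η/2 + 11/10)^2: discriminant 317/20, real irrational roots 9/4 + (1/20)*sqrt(1585) and 9/4 - (1/20)*sqrt(1585); poles of order 2, moduli 9/4 + (1/20)*sqrt(1585) and 9/4 - (1/20)*sqrt(1585).
The radius of convergence is the smallest modulus among the singular points: 9/4 - (1/20)*sqrt(1585).

The radius of convergence is 9/4 - (1/20)*sqrt(1585).


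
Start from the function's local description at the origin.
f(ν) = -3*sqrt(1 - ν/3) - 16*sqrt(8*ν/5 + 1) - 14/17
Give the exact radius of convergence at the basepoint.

The radius of convergence is 5/8.

Branch term (-3)*sqrt(1 - ν/(3)): its argument vanishes at ν = 3, a square-root branch point, modulus 3.
Branch term (-16)*sqrt(1 - ν/(-5/8)): its argument vanishes at ν = -5/8, a square-root branch point, modulus 5/8.
The radius of convergence is the smallest modulus among the singular points: 5/8.


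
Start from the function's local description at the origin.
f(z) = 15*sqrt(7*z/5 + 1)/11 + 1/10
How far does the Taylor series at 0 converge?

Branch term (15/11)*sqrt(1 - z/(-5/7)): its argument vanishes at z = -5/7, a square-root branch point, modulus 5/7.
The radius of convergence is the smallest modulus among the singular points: 5/7.

The radius of convergence is 5/7.


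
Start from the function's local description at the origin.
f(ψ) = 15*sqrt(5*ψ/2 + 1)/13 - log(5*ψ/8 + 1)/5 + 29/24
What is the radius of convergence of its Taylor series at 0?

Branch term (-1/5)*log(1 - ψ/(-8/5)): its argument vanishes at ψ = -8/5, a logarithmic branch point, modulus 8/5.
Branch term (15/13)*sqrt(1 - ψ/(-2/5)): its argument vanishes at ψ = -2/5, a square-root branch point, modulus 2/5.
The radius of convergence is the smallest modulus among the singular points: 2/5.

The radius of convergence is 2/5.


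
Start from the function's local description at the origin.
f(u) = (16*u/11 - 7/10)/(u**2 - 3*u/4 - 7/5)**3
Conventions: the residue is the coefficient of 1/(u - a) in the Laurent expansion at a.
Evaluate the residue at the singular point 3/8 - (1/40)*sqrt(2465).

The residue is (15360/77532631)*sqrt(2465).

The factor u**2 - 3*u/4 - 7/5 splits as (u - a)(u - a') with a = 3/8 - (1/40)*sqrt(2465), a' = 3/8 + (1/40)*sqrt(2465). At the order-3 pole a set g(u) = (u - a)^3*f(u) = [16*u/11 - 7/10] / (u - a')^3.
Order-3 pole: residue = g''(a)/2; g''(3/8 - (1/40)*sqrt(2465)) = (30720/77532631)*sqrt(2465), so the residue is (15360/77532631)*sqrt(2465).


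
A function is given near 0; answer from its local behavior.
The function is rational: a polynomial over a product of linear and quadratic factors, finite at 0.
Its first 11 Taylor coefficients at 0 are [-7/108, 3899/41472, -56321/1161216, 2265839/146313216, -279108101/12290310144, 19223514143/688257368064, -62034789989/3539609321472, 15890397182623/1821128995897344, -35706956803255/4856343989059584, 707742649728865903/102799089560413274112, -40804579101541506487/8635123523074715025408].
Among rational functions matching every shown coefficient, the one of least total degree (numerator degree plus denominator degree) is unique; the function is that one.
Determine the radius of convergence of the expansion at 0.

The radius of convergence is 3/2.

No rational of total degree below 9 reproduces all 11 coefficients; solving the [1/8] Pade equations on them gives f(y) = (3*y/32 - 28/3)/((y + 3/2)**2*(y**2 + y/7 + 4)**3), whose expansion matches every shown term.
Denominator factor (y**2 + y/7 + 4)^3: discriminant -783/49, complex-conjugate roots (-1/14) + ((3/14)*sqrt(87))*i and (-1/14) - ((3/14)*sqrt(87))*i; poles of order 3, moduli 2 and 2.
Denominator factor (y + 3/2)^2: pole of order 2 at -3/2, modulus 3/2.
The radius of convergence is the smallest modulus among the singular points: 3/2.


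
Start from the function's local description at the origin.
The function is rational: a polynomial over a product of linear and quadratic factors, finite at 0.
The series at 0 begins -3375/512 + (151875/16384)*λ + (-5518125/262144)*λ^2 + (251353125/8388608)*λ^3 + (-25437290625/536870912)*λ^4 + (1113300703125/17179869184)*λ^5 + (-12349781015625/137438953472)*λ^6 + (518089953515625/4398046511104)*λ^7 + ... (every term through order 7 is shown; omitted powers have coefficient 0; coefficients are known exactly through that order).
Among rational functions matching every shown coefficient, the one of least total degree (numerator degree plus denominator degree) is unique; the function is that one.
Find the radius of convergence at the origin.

The radius of convergence is -3/8 + (1/40)*sqrt(2785).

No rational of total degree below 6 reproduces all 8 coefficients; solving the [0/6] Pade equations on them gives f(λ) = 27/(λ**2 - 3*λ/4 - 8/5)**3, whose expansion matches every shown term.
Denominator factor (λ**2 - 3*λ/4 - 8/5)^3: discriminant 557/80, real irrational roots 3/8 + (1/40)*sqrt(2785) and 3/8 - (1/40)*sqrt(2785); poles of order 3, moduli 3/8 + (1/40)*sqrt(2785) and -3/8 + (1/40)*sqrt(2785).
The radius of convergence is the smallest modulus among the singular points: -3/8 + (1/40)*sqrt(2785).


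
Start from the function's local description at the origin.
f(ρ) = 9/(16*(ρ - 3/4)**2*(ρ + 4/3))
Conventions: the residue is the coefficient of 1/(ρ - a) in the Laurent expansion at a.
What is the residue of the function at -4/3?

At the order-1 pole -4/3 set g(ρ) = (ρ - (-4/3))*f(ρ) = 9/(16*(ρ - 3/4)**2).
Simple pole: residue = g(a) at a = -4/3, which is 81/625.

The residue is 81/625.


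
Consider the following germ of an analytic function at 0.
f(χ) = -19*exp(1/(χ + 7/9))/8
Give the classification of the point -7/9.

The exponent 1/(χ - (-7/9)) has a pole at -7/9, so exp(1/(χ - (-7/9))) takes every nonzero value near it: an essential singularity (not a pole of any order).

The point is an essential singularity.


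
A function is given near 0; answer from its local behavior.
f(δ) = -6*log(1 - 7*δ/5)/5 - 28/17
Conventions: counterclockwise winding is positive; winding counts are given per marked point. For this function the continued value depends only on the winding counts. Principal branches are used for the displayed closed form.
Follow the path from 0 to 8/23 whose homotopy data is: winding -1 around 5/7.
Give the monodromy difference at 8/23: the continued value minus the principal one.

The rational part is single-valued and drops out of the difference; each branch term changes only by its own monodromy.
(-6/5)*log(1 - δ/(5/7)): each positive loop around 5/7 adds 2*pi*i to the log, so winding -1 contributes (-6/5)*(-1)*2*pi*i = (12/5)*pi*i.
Summing the contributions at δ = 8/23 gives (12/5)*pi*i.

Continued minus principal equals (12/5)*pi*i.
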